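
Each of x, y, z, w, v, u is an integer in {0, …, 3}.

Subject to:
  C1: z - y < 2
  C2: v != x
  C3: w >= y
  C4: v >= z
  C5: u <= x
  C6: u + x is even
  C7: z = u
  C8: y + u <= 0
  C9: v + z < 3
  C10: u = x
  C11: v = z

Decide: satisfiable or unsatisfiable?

Unsatisfiable

From constraints 7, 10, and 11, v = z = u = x, so v = x. But constraint 2 says v ≠ x. Contradiction.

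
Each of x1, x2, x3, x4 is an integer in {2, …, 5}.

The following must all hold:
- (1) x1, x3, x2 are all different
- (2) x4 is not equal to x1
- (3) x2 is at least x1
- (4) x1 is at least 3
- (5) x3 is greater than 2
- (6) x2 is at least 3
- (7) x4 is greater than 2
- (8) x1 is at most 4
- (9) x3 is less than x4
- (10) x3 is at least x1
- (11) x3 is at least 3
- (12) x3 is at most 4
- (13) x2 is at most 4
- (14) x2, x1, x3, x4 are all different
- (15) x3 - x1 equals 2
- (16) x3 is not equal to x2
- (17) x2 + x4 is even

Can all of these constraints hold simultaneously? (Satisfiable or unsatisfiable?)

Unsatisfiable

Constraints 4, 6, 8, 11, 12, and 13 confine each of x1, x3, x2 to the 2 values {3, 4}.
Constraint 1 requires all 3 of them to be distinct, but only 2 values are available — impossible by the pigeonhole principle.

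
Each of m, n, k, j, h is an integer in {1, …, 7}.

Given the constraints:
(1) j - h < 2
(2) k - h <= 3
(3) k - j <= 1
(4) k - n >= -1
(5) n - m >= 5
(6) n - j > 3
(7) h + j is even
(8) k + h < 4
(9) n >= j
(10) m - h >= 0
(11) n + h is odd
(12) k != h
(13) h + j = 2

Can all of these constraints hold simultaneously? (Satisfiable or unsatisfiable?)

Unsatisfiable

Constraints 2, 4, 5, and 10 give n − m ≥ 5, m − h ≥ 0, h − k ≥ -3, k − n ≥ -1.
Adding all 4 inequalities: the left sides telescope to 0, and the right sides sum to 5 + 0 + (-3) + (-1) = 1. So 0 ≥ 1, which is false.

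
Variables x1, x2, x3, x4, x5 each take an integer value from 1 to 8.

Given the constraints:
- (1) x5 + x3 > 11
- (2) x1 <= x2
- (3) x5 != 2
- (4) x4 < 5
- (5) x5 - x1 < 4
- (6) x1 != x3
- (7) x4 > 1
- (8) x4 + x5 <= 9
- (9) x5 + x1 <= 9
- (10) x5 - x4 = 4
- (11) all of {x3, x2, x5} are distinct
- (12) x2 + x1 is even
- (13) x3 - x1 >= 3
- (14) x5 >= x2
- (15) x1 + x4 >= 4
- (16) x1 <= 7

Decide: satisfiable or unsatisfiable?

Satisfiable

The assignment x1 = 3, x2 = 3, x3 = 7, x4 = 2, x5 = 6 works:
  constraint 1 holds since x5 + x3 = 13.
  constraint 5 holds since x5 - x1 = 3.
  constraint 8 holds since x4 + x5 = 8.
The rest check out directly.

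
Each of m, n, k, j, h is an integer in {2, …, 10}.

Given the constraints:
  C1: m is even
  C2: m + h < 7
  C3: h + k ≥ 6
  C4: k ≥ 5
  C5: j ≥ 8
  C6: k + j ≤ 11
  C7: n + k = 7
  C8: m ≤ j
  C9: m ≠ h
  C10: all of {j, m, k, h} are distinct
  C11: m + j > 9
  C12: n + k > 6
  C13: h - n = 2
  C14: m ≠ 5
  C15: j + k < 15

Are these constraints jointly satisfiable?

Unsatisfiable

From constraint 4: k ≥ 5. From constraint 5: j ≥ 8. Hence k + j ≥ 13. But constraint 6 requires k + j ≤ 11, and 11 < 13. Contradiction.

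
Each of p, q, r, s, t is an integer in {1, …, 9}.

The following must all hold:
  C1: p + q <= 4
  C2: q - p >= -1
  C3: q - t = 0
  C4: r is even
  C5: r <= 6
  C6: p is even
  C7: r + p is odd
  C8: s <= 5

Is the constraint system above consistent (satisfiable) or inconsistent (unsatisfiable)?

Constraint 4 makes r even and constraint 6 makes p even, so r + p must be even. Constraint 7 says r + p is odd — contradiction.

Unsatisfiable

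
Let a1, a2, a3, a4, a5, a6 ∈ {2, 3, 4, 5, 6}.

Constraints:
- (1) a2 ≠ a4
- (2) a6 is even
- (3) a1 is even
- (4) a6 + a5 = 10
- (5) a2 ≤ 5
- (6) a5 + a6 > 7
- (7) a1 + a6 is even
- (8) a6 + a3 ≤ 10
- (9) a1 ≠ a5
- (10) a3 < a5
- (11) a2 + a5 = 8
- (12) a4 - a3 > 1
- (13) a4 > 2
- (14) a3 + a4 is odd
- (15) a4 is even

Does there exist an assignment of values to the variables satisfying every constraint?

Setting (a1, a2, a3, a4, a5, a6) = (6, 4, 3, 6, 4, 6) satisfies everything: constraint 4: a6 + a5 = 10; constraint 6: a5 + a6 = 10, and the others follow.

Satisfiable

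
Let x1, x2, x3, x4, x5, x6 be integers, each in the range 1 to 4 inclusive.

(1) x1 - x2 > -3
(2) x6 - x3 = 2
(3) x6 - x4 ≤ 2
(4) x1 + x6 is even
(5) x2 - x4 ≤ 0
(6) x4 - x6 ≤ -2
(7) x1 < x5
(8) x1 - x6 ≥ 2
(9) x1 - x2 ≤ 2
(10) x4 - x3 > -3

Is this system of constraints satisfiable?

Unsatisfiable

Constraints 5, 6, 8, and 9 give x2 − x1 ≥ -2, x1 − x6 ≥ 2, x6 − x4 ≥ 2, x4 − x2 ≥ 0.
Adding all 4 inequalities: the left sides telescope to 0, and the right sides sum to (-2) + 2 + 2 + 0 = 2. So 0 ≥ 2, which is false.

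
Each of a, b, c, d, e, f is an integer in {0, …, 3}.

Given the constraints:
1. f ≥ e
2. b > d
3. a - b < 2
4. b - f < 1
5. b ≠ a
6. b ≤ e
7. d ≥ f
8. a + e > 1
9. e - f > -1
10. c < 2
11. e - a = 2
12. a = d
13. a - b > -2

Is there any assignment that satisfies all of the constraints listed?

Constraints 1, 2, 6, and 7 give b ≤ e, e ≤ f, f ≤ d, d < b. Chaining: b ≤ e ≤ f ≤ d < b, which forces b < b — impossible.

Unsatisfiable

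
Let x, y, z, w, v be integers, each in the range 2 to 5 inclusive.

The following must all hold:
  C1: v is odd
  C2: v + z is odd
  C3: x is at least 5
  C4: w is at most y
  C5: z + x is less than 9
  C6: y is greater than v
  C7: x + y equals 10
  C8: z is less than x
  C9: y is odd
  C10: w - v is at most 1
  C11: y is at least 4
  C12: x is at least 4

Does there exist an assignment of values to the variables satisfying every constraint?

Satisfiable

One satisfying assignment is x = 5, y = 5, z = 2, w = 4, v = 3.
For the less obvious constraints — constraint 5: z + x = 7; constraint 7: x + y = 10 — and the others hold by inspection.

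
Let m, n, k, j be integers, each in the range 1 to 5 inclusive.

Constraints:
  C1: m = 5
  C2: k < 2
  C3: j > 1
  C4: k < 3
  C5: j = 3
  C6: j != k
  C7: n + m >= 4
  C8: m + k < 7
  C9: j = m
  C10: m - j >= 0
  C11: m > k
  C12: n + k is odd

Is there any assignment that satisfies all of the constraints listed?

Constraint 5 fixes j = 3 and constraint 1 fixes m = 5, but constraint 9 requires j = m. Since 3 ≠ 5, contradiction.

Unsatisfiable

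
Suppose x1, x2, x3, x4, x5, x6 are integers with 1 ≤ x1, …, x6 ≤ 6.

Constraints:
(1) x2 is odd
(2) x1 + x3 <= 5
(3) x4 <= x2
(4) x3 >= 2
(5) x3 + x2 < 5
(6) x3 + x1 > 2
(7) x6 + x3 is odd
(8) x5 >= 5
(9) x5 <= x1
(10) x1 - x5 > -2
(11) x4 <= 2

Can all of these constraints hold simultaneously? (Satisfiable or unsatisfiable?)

Unsatisfiable

From constraints 8 and 9: x1 ≥ x5 ≥ 5. From constraint 4: x3 ≥ 2. Hence x1 + x3 ≥ 7. But constraint 2 requires x1 + x3 ≤ 5, and 5 < 7. Contradiction.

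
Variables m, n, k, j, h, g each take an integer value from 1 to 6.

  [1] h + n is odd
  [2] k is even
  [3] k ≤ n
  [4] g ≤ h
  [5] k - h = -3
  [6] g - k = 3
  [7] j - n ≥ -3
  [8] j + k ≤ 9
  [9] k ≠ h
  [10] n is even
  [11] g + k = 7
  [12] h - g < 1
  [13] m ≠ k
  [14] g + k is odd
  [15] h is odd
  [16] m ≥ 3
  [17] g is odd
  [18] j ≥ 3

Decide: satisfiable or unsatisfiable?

Satisfiable

The assignment m = 4, n = 6, k = 2, j = 6, h = 5, g = 5 works:
  constraint 5 holds since k - h = -3.
  constraint 6 holds since g - k = 3.
The rest check out directly.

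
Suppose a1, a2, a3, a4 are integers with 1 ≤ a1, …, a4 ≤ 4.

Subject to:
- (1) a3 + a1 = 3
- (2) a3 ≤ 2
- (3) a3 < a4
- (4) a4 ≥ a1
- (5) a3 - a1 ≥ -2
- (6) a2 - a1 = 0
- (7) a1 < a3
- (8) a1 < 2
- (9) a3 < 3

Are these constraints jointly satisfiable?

Satisfiable

Try a1 = 1, a2 = 1, a3 = 2, a4 = 4.
Check constraint 1: a3 + a1 = 3; constraint 5: a3 - a1 = 1. The remaining constraints are straightforward to verify.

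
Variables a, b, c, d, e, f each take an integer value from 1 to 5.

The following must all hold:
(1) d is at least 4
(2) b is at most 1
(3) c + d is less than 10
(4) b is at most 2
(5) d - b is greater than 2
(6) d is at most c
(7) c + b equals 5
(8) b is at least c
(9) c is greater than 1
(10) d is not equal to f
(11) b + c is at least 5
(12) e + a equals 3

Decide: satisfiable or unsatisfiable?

Unsatisfiable

From constraints 1 and 6: c ≥ d and d ≥ 4, so c ≥ 4. From constraints 2 and 8: c ≤ b and b ≤ 1, so c ≤ 1. But 1 < 4, so no value of c works.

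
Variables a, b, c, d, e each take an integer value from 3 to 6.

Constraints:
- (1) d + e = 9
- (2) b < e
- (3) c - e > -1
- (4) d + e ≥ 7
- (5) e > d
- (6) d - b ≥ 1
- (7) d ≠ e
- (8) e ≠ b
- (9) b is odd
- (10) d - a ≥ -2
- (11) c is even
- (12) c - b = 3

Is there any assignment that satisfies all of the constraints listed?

Try a = 5, b = 3, c = 6, d = 4, e = 5.
Check constraint 1: d + e = 9; constraint 3: c - e = 1; constraint 4: d + e = 9. The remaining constraints are straightforward to verify.

Satisfiable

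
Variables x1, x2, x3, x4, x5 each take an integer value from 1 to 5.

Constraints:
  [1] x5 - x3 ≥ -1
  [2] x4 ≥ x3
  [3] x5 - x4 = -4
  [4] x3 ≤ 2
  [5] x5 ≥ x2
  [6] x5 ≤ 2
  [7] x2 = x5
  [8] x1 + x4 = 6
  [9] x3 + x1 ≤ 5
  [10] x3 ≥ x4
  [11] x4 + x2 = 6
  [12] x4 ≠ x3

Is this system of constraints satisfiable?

Unsatisfiable

From constraints 4 and 10: x4 ≤ x3 ≤ 2. From constraints 5 and 6: x2 ≤ x5 ≤ 2. Hence x4 + x2 ≤ 4. But constraint 11 requires x4 + x2 = 6, and 6 > 4. Contradiction.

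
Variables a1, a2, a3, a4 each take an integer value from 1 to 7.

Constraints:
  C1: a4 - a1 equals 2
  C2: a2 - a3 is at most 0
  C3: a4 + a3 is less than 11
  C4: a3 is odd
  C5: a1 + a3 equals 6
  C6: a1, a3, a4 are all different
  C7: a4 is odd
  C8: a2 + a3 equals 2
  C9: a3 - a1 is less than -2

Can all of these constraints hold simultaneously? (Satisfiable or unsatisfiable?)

Satisfiable

Setting (a1, a2, a3, a4) = (5, 1, 1, 7) satisfies everything: constraint 1: a4 - a1 = 2; constraint 2: a2 - a3 = 0, and the others follow.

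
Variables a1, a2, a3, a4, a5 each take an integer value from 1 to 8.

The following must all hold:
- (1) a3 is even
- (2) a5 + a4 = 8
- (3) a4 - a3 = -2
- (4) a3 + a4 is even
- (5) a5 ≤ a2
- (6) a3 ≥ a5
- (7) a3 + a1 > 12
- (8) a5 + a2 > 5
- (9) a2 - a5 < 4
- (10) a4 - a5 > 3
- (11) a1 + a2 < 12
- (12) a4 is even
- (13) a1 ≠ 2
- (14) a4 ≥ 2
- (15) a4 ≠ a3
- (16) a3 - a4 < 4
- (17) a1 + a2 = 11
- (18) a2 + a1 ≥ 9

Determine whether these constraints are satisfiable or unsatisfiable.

Setting (a1, a2, a3, a4, a5) = (6, 5, 8, 6, 2) satisfies everything: constraint 2: a5 + a4 = 8; constraint 3: a4 - a3 = -2, and the others follow.

Satisfiable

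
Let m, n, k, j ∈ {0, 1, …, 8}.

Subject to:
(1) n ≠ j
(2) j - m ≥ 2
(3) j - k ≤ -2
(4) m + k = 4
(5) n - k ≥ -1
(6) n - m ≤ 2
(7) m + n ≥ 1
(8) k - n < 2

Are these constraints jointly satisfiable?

Constraints 2, 3, 5, and 6 give n − k ≥ -1, k − j ≥ 2, j − m ≥ 2, m − n ≥ -2.
Adding all 4 inequalities: the left sides telescope to 0, and the right sides sum to (-1) + 2 + 2 + (-2) = 1. So 0 ≥ 1, which is false.

Unsatisfiable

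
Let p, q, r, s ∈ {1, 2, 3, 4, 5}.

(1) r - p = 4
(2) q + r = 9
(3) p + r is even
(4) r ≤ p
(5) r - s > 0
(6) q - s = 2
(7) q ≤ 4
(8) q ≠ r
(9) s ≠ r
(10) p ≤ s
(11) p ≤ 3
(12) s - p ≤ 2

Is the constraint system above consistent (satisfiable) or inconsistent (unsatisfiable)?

From constraint 7: q ≤ 4. From constraints 4 and 11: r ≤ p ≤ 3. Hence q + r ≤ 7. But constraint 2 requires q + r = 9, and 9 > 7. Contradiction.

Unsatisfiable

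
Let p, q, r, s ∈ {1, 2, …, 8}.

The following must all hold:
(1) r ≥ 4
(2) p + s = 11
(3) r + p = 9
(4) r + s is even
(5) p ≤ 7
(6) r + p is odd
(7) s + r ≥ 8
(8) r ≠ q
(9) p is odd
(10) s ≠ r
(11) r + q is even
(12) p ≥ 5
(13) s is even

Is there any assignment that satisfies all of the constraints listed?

Satisfiable

The assignment p = 5, q = 2, r = 4, s = 6 works:
  constraint 2 holds since p + s = 11.
  constraint 3 holds since r + p = 9.
  constraint 7 holds since s + r = 10.
The rest check out directly.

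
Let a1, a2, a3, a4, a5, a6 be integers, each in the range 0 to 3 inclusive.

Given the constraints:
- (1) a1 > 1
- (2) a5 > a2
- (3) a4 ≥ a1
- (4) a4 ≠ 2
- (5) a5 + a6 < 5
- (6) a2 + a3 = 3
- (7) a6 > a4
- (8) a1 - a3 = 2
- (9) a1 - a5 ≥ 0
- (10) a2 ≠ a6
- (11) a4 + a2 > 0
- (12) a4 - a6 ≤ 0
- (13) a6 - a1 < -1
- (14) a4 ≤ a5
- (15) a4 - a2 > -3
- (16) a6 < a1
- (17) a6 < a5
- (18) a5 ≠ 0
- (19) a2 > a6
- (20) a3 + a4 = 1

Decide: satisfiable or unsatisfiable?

Unsatisfiable

Constraints 2, 3, 7, 9, and 19 give a5 ≤ a1, a1 ≤ a4, a4 < a6, a6 < a2, a2 < a5. Chaining: a5 ≤ a1 ≤ a4 < a6 < a2 < a5, which forces a5 < a5 — impossible.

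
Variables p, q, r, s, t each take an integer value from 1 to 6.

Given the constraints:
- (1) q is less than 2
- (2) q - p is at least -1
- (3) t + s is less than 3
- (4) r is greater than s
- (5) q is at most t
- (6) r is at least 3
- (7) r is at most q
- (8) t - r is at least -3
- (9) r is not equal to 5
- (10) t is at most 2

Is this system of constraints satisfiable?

From constraints 6 and 7: q ≥ r and r ≥ 3, so q ≥ 3. From constraint 1: q ≤ 1. But 1 < 3, so no value of q works.

Unsatisfiable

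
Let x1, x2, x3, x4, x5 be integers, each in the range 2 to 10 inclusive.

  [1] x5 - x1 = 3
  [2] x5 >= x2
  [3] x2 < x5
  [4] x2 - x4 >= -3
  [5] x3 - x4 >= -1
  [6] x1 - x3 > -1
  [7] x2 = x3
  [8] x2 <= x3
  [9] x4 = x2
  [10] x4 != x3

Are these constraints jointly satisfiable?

From constraints 7 and 9, x4 = x2 = x3, so x4 = x3. But constraint 10 says x4 ≠ x3. Contradiction.

Unsatisfiable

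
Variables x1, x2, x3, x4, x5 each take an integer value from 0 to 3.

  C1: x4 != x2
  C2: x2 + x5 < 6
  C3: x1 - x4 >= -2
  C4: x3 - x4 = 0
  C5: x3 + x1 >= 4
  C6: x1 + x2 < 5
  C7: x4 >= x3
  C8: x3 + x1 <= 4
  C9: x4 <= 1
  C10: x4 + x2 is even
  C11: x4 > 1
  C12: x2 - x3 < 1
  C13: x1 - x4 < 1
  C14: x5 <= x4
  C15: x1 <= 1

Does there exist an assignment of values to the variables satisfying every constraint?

Unsatisfiable

From constraints 7 and 9: x3 ≤ x4 ≤ 1. From constraint 15: x1 ≤ 1. Hence x3 + x1 ≤ 2. But constraint 5 requires x3 + x1 ≥ 4, and 4 > 2. Contradiction.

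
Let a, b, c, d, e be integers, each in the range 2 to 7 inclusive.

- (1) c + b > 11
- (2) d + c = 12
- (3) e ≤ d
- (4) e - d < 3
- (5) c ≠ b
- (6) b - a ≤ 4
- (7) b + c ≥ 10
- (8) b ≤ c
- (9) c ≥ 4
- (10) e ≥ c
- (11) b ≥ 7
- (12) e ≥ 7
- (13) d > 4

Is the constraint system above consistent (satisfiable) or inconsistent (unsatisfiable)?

Unsatisfiable

From constraints 3 and 12: d ≥ e ≥ 7. From constraints 8 and 11: c ≥ b ≥ 7. Hence d + c ≥ 14. But constraint 2 requires d + c = 12, and 12 < 14. Contradiction.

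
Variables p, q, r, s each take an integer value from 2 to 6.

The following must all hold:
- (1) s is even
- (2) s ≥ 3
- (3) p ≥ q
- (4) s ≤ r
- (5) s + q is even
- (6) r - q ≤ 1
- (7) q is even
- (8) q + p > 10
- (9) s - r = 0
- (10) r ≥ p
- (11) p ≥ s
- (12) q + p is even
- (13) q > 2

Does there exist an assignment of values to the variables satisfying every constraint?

Try p = 6, q = 6, r = 6, s = 6.
Check constraint 6: r - q = 0; constraint 8: q + p = 12; constraint 9: s - r = 0. The remaining constraints are straightforward to verify.

Satisfiable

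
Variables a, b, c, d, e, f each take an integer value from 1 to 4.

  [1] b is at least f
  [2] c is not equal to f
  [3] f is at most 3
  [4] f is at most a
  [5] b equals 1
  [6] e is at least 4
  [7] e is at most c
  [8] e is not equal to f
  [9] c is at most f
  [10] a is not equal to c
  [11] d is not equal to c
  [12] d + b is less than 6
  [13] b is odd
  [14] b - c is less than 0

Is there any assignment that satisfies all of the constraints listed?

From constraints 6 and 7: c ≥ e and e ≥ 4, so c ≥ 4. From constraints 3 and 9: c ≤ f and f ≤ 3, so c ≤ 3. But 3 < 4, so no value of c works.

Unsatisfiable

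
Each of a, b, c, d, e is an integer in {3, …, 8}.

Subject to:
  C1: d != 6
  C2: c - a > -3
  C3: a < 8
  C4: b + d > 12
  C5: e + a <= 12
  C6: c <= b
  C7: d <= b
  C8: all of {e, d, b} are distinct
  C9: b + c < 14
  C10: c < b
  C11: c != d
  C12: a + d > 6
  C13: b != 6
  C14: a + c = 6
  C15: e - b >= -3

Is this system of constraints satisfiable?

One satisfying assignment is a = 3, b = 8, c = 3, d = 5, e = 6.
For the less obvious constraints — constraint 2: c - a = 0; constraint 4: b + d = 13; constraint 5: e + a = 9 — and the others hold by inspection.

Satisfiable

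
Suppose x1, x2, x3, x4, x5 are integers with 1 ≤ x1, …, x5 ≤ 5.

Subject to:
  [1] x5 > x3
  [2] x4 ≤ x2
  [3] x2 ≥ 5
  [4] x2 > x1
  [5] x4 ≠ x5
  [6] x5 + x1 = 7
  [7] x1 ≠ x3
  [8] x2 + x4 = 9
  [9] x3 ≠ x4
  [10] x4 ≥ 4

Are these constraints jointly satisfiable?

Satisfiable

Take x1 = 2, x2 = 5, x3 = 3, x4 = 4, x5 = 5. Then constraint 6: x5 + x1 = 7; constraint 8: x2 + x4 = 9, and every other listed constraint is also met.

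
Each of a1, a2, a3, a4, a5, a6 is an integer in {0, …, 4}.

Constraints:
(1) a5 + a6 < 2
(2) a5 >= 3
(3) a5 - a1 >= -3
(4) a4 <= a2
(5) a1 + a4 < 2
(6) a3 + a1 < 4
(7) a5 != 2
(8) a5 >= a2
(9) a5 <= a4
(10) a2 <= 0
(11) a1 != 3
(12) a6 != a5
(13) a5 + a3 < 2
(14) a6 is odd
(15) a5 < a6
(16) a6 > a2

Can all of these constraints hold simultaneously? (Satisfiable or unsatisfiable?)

Unsatisfiable

From constraints 2 and 9: a4 ≥ a5 and a5 ≥ 3, so a4 ≥ 3. From constraints 4 and 10: a4 ≤ a2 and a2 ≤ 0, so a4 ≤ 0. But 0 < 3, so no value of a4 works.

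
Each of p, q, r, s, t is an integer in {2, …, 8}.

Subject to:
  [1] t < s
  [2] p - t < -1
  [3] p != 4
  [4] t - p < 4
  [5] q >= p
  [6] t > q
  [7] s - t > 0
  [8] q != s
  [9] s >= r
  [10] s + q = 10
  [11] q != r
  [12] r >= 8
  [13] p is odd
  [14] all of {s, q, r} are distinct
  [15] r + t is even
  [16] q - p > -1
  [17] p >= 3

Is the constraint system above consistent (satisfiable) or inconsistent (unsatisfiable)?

From constraints 9 and 12: s ≥ r ≥ 8. From constraints 5 and 17: q ≥ p ≥ 3. Hence s + q ≥ 11. But constraint 10 requires s + q = 10, and 10 < 11. Contradiction.

Unsatisfiable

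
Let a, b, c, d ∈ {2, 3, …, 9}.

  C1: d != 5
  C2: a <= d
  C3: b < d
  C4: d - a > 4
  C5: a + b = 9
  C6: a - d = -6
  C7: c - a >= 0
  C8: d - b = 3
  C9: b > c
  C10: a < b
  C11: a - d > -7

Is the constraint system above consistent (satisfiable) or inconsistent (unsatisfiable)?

Satisfiable

Setting (a, b, c, d) = (3, 6, 5, 9) satisfies everything: constraint 4: d - a = 6; constraint 5: a + b = 9, and the others follow.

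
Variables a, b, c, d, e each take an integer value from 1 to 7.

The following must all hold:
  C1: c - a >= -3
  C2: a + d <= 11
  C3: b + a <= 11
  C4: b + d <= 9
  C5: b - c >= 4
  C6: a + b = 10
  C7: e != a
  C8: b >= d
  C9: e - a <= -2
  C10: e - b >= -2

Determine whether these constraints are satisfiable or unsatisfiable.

Unsatisfiable

Constraints 1, 5, 9, and 10 give c − a ≥ -3, a − e ≥ 2, e − b ≥ -2, b − c ≥ 4.
Adding all 4 inequalities: the left sides telescope to 0, and the right sides sum to (-3) + 2 + (-2) + 4 = 1. So 0 ≥ 1, which is false.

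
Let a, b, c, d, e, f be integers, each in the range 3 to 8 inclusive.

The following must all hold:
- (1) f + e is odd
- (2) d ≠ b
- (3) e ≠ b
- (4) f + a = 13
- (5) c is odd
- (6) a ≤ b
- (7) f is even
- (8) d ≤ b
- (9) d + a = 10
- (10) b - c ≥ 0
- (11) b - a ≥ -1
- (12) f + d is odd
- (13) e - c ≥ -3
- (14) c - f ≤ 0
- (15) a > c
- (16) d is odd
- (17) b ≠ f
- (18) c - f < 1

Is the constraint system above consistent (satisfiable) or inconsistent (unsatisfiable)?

The assignment a = 7, b = 8, c = 5, d = 3, e = 5, f = 6 works:
  constraint 4 holds since f + a = 13.
  constraint 9 holds since d + a = 10.
The rest check out directly.

Satisfiable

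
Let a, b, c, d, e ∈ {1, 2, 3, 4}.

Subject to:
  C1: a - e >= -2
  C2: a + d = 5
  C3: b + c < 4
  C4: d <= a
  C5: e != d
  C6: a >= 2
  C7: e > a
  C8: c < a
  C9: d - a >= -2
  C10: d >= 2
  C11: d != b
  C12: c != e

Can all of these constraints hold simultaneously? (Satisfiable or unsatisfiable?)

The assignment a = 3, b = 1, c = 1, d = 2, e = 4 works:
  constraint 1 holds since a - e = -1.
  constraint 2 holds since a + d = 5.
  constraint 3 holds since b + c = 2.
The rest check out directly.

Satisfiable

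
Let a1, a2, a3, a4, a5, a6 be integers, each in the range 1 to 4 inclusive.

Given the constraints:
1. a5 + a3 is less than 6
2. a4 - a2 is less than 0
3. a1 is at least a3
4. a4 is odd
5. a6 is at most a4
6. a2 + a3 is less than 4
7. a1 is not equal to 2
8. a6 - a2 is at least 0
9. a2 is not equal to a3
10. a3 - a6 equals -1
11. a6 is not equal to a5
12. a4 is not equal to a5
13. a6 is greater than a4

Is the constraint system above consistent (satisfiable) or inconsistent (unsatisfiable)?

Unsatisfiable

Constraints 2, 5, and 8 give a4 < a2, a2 ≤ a6, a6 ≤ a4. Chaining: a4 < a2 ≤ a6 ≤ a4, which forces a4 < a4 — impossible.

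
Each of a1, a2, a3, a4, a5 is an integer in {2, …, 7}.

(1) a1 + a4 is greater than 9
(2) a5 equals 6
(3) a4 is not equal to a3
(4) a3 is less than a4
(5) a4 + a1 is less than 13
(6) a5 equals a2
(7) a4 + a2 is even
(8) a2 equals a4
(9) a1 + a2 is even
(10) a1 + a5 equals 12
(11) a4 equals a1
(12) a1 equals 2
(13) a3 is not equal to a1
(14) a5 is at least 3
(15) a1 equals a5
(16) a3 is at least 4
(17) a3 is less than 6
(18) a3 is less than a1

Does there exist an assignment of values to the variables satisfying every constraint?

Constraint 2 fixes a5 = 6 and constraint 12 fixes a1 = 2. Constraints 6, 8, and 11 give a5 = a2 = a4 = a1, so a5 = a1. But 6 ≠ 2 — contradiction.

Unsatisfiable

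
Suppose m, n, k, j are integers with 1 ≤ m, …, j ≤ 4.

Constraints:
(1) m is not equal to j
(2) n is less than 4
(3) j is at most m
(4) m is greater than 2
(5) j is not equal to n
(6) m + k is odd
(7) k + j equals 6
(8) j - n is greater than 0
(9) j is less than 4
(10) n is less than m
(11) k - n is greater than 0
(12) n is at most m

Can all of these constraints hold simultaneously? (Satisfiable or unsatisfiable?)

Satisfiable

The assignment m = 3, n = 1, k = 4, j = 2 works:
  constraint 7 holds since k + j = 6.
  constraint 8 holds since j - n = 1.
The rest check out directly.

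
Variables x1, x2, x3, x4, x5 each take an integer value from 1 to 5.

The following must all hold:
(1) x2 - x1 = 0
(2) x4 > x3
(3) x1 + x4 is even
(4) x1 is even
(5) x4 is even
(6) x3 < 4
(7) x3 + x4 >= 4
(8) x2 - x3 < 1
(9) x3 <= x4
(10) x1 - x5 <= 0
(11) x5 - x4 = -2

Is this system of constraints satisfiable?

Take x1 = 2, x2 = 2, x3 = 2, x4 = 4, x5 = 2. Then constraint 1: x2 - x1 = 0; constraint 7: x3 + x4 = 6, and every other listed constraint is also met.

Satisfiable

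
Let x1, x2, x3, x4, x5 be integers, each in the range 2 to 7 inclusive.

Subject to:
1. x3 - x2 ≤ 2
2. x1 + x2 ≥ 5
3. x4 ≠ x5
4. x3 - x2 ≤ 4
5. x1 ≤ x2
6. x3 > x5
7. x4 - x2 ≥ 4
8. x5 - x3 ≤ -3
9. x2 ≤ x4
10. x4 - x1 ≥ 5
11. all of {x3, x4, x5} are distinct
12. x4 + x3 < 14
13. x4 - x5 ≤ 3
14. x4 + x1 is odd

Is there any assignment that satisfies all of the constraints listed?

Constraints 1, 7, 8, and 13 give x3 − x5 ≥ 3, x5 − x4 ≥ -3, x4 − x2 ≥ 4, x2 − x3 ≥ -2.
Adding all 4 inequalities: the left sides telescope to 0, and the right sides sum to 3 + (-3) + 4 + (-2) = 2. So 0 ≥ 2, which is false.

Unsatisfiable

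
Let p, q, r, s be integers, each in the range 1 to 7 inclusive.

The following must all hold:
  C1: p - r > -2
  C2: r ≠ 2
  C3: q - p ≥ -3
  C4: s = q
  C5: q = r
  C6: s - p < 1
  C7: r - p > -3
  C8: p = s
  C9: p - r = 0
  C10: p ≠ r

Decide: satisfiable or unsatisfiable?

Unsatisfiable

From constraints 4, 5, and 8, p = s = q = r, so p = r. But constraint 10 says p ≠ r. Contradiction.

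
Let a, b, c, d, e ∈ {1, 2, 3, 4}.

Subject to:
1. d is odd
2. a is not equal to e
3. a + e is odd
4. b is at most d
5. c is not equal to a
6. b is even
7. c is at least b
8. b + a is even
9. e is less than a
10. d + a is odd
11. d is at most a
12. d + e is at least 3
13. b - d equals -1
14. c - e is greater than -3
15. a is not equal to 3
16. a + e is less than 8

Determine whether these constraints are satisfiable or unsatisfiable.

The assignment a = 4, b = 2, c = 3, d = 3, e = 3 works:
  constraint 12 holds since d + e = 6.
  constraint 13 holds since b - d = -1.
  constraint 14 holds since c - e = 0.
The rest check out directly.

Satisfiable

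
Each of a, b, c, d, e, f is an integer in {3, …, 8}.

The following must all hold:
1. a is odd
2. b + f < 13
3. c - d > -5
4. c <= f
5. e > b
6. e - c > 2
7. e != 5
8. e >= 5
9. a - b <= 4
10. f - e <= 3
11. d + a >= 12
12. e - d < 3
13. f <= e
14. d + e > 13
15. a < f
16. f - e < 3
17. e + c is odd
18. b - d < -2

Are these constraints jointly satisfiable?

Try a = 5, b = 3, c = 4, d = 7, e = 7, f = 7.
Check constraint 2: b + f = 10; constraint 3: c - d = -3. The remaining constraints are straightforward to verify.

Satisfiable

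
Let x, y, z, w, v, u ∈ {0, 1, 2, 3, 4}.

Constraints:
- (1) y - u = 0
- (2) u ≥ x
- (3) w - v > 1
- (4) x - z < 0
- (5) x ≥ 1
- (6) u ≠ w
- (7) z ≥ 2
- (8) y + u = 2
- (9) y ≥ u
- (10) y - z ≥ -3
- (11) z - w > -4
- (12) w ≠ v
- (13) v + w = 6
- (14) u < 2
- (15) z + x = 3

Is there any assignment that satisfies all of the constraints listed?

Satisfiable

The assignment x = 1, y = 1, z = 2, w = 4, v = 2, u = 1 works:
  constraint 1 holds since y - u = 0.
  constraint 3 holds since w - v = 2.
  constraint 4 holds since x - z = -1.
The rest check out directly.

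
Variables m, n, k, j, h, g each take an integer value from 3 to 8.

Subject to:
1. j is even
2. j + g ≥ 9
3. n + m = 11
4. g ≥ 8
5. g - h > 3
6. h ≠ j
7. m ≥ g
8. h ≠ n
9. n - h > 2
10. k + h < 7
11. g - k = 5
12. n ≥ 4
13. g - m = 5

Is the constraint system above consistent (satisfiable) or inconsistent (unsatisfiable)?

From constraint 12: n ≥ 4. From constraints 4 and 7: m ≥ g ≥ 8. Hence n + m ≥ 12. But constraint 3 requires n + m = 11, and 11 < 12. Contradiction.

Unsatisfiable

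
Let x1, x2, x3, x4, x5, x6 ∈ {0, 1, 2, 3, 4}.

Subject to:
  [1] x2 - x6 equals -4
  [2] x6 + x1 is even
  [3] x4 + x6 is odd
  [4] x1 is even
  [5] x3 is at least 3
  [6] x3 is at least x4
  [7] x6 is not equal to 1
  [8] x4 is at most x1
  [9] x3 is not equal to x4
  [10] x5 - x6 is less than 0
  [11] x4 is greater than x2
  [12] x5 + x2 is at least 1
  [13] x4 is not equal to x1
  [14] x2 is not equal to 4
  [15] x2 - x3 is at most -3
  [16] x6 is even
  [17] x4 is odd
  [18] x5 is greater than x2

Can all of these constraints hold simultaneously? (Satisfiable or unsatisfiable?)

Satisfiable

The assignment x1 = 4, x2 = 0, x3 = 3, x4 = 1, x5 = 1, x6 = 4 works:
  constraint 1 holds since x2 - x6 = -4.
  constraint 10 holds since x5 - x6 = -3.
  constraint 12 holds since x5 + x2 = 1.
The rest check out directly.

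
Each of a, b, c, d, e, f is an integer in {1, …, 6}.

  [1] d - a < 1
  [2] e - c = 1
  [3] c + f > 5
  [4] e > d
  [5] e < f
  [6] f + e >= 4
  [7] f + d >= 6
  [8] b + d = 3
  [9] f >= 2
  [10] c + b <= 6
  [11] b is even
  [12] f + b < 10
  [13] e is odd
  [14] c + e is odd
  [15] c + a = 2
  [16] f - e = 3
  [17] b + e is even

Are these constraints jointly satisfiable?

Constraint 11 makes b even and constraint 13 makes e odd, so b + e must be odd. Constraint 17 says b + e is even — contradiction.

Unsatisfiable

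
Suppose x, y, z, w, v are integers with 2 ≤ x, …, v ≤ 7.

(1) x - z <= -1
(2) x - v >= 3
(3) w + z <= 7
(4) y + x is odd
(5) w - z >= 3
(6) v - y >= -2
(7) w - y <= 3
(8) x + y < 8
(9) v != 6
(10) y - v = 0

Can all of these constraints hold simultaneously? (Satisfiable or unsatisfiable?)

Constraints 1, 2, 5, 6, and 7 give x − v ≥ 3, v − y ≥ -2, y − w ≥ -3, w − z ≥ 3, z − x ≥ 1.
Adding all 5 inequalities: the left sides telescope to 0, and the right sides sum to 3 + (-2) + (-3) + 3 + 1 = 2. So 0 ≥ 2, which is false.

Unsatisfiable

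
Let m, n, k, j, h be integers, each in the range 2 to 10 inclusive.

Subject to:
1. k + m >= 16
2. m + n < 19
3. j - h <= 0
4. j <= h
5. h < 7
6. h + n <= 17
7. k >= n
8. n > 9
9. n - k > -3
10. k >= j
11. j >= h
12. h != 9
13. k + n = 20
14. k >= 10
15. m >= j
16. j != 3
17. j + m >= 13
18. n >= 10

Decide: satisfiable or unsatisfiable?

Satisfiable

Setting (m, n, k, j, h) = (8, 10, 10, 5, 5) satisfies everything: constraint 1: k + m = 18; constraint 2: m + n = 18, and the others follow.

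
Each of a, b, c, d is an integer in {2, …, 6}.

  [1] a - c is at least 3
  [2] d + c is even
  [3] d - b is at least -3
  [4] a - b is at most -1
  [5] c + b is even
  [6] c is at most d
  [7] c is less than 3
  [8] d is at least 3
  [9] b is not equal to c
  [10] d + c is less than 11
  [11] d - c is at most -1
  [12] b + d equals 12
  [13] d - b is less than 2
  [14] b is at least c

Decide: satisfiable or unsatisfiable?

Constraints 1, 3, 4, and 11 give c − d ≥ 1, d − b ≥ -3, b − a ≥ 1, a − c ≥ 3.
Adding all 4 inequalities: the left sides telescope to 0, and the right sides sum to 1 + (-3) + 1 + 3 = 2. So 0 ≥ 2, which is false.

Unsatisfiable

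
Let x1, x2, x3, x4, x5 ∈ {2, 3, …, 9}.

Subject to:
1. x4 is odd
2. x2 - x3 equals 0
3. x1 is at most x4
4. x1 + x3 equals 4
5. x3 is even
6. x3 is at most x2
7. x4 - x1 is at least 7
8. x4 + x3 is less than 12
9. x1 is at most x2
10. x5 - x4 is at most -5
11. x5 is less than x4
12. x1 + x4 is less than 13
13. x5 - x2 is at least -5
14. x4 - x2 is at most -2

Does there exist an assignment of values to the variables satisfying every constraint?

Unsatisfiable

Constraints 10, 13, and 14 give x2 − x4 ≥ 2, x4 − x5 ≥ 5, x5 − x2 ≥ -5.
Adding all 3 inequalities: the left sides telescope to 0, and the right sides sum to 2 + 5 + (-5) = 2. So 0 ≥ 2, which is false.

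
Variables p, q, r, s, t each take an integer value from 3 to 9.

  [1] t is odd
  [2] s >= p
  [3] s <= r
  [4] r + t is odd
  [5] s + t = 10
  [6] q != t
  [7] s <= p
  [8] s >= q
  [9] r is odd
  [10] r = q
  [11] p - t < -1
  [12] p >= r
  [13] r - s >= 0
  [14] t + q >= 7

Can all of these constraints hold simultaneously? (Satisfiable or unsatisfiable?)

Constraint 9 makes r odd and constraint 1 makes t odd, so r + t must be even. Constraint 4 says r + t is odd — contradiction.

Unsatisfiable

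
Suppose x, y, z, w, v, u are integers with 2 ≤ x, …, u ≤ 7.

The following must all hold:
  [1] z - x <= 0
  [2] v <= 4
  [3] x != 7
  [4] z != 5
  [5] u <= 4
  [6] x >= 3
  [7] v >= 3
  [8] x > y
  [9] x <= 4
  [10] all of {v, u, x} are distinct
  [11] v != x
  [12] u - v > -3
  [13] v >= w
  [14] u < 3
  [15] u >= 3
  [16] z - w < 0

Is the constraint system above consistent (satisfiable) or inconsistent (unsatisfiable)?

Unsatisfiable

Constraints 2, 5, 6, 7, 9, and 15 confine each of v, u, x to the 2 values {3, 4}.
Constraint 10 requires all 3 of them to be distinct, but only 2 values are available — impossible by the pigeonhole principle.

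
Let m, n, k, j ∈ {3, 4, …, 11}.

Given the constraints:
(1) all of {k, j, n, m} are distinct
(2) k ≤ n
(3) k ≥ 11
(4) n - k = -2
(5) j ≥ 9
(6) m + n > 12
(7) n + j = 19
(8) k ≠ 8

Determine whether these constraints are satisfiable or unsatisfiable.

From constraints 2 and 3: n ≥ k ≥ 11. From constraint 5: j ≥ 9. Hence n + j ≥ 20. But constraint 7 requires n + j = 19, and 19 < 20. Contradiction.

Unsatisfiable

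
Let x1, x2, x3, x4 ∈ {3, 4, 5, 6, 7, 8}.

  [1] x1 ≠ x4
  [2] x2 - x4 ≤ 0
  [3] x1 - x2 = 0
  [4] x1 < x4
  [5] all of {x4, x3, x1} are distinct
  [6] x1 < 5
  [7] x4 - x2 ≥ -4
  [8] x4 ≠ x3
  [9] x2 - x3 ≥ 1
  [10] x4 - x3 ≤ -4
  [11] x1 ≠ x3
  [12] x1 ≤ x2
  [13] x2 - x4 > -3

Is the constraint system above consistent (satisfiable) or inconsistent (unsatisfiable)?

Unsatisfiable

Constraints 7, 9, and 10 give x4 − x2 ≥ -4, x2 − x3 ≥ 1, x3 − x4 ≥ 4.
Adding all 3 inequalities: the left sides telescope to 0, and the right sides sum to (-4) + 1 + 4 = 1. So 0 ≥ 1, which is false.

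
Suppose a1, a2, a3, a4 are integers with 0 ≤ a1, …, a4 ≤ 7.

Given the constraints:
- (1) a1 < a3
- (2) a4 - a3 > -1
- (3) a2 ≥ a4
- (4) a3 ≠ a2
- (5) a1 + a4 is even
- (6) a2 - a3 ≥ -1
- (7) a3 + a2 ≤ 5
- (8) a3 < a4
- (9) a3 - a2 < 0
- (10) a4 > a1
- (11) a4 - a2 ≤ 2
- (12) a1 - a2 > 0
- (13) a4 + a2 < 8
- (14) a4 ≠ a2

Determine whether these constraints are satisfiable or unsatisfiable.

Constraints 1, 3, 8, and 12 give a1 < a3, a3 < a4, a4 ≤ a2, a2 < a1. Chaining: a1 < a3 < a4 ≤ a2 < a1, which forces a1 < a1 — impossible.

Unsatisfiable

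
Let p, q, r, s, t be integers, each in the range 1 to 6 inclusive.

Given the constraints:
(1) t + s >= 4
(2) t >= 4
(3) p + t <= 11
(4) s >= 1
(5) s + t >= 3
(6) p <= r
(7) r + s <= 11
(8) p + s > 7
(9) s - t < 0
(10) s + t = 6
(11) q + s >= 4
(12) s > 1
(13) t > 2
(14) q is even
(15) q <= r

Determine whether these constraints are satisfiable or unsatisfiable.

One satisfying assignment is p = 6, q = 2, r = 6, s = 2, t = 4.
For the less obvious constraints — constraint 1: t + s = 6; constraint 3: p + t = 10; constraint 5: s + t = 6 — and the others hold by inspection.

Satisfiable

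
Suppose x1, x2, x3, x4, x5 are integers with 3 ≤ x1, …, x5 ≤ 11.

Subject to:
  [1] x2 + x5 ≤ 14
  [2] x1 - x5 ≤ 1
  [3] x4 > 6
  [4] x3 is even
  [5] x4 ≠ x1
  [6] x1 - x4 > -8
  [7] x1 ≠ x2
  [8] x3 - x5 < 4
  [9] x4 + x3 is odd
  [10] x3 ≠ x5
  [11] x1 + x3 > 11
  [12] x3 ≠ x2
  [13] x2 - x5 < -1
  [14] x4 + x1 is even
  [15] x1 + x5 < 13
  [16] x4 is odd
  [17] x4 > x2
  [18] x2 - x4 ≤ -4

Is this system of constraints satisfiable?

Try x1 = 5, x2 = 4, x3 = 8, x4 = 11, x5 = 7.
Check constraint 1: x2 + x5 = 11; constraint 2: x1 - x5 = -2; constraint 6: x1 - x4 = -6. The remaining constraints are straightforward to verify.

Satisfiable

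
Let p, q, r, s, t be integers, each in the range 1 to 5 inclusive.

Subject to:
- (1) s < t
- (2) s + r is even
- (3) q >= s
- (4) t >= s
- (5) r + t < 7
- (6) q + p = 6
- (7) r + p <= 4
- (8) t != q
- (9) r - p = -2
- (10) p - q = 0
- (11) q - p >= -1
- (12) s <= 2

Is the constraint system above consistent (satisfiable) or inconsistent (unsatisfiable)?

Satisfiable

Setting (p, q, r, s, t) = (3, 3, 1, 1, 4) satisfies everything: constraint 5: r + t = 5; constraint 6: q + p = 6, and the others follow.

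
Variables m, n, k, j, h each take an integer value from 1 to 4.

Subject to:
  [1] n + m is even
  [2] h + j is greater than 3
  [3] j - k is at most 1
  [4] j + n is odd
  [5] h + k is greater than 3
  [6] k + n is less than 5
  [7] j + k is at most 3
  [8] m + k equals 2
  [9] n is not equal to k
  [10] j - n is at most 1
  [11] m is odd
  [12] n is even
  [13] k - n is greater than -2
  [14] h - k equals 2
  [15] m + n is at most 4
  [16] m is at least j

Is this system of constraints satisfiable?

Unsatisfiable

Constraint 12 makes n even and constraint 11 makes m odd, so n + m must be odd. Constraint 1 says n + m is even — contradiction.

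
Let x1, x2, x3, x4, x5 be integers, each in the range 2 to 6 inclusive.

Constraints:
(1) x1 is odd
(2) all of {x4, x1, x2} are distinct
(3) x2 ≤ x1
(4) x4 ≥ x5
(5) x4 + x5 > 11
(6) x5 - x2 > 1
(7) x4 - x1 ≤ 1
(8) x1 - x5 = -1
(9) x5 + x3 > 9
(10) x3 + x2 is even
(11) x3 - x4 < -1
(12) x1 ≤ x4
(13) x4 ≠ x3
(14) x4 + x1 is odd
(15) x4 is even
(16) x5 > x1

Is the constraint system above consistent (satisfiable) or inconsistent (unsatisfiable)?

Satisfiable

Try x1 = 5, x2 = 2, x3 = 4, x4 = 6, x5 = 6.
Check constraint 5: x4 + x5 = 12; constraint 6: x5 - x2 = 4; constraint 7: x4 - x1 = 1. The remaining constraints are straightforward to verify.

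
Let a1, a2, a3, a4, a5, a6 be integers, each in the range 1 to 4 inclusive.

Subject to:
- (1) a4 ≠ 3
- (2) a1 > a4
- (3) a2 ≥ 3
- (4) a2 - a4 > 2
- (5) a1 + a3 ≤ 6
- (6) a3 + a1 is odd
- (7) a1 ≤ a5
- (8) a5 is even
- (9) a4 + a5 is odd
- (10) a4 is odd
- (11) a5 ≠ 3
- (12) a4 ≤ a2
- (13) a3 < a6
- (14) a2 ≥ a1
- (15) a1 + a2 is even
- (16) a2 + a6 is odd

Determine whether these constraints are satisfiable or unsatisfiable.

Satisfiable

Take a1 = 4, a2 = 4, a3 = 1, a4 = 1, a5 = 4, a6 = 3. Then constraint 4: a2 - a4 = 3; constraint 5: a1 + a3 = 5, and every other listed constraint is also met.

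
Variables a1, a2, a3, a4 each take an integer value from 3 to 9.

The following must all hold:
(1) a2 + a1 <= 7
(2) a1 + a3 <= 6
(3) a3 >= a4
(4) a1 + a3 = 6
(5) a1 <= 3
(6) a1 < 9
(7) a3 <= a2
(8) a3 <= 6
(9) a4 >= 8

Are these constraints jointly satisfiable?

Unsatisfiable

From constraint 9: a4 ≥ 8. From constraints 3 and 8: a4 ≤ a3 and a3 ≤ 6, so a4 ≤ 6. But 6 < 8, so no value of a4 works.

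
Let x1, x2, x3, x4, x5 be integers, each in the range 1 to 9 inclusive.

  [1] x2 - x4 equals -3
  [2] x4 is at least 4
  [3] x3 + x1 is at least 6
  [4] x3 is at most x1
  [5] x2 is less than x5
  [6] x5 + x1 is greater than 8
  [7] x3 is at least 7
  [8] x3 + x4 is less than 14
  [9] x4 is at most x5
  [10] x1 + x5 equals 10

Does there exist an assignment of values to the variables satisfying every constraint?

From constraints 4 and 7: x1 ≥ x3 ≥ 7. From constraints 2 and 9: x5 ≥ x4 ≥ 4. Hence x1 + x5 ≥ 11. But constraint 10 requires x1 + x5 = 10, and 10 < 11. Contradiction.

Unsatisfiable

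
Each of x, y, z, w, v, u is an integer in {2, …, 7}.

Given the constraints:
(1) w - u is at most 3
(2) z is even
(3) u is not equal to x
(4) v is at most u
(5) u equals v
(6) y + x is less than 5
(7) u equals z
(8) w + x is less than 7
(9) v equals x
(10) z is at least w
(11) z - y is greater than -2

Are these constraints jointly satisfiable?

From constraints 5 and 9, u = v = x, so u = x. But constraint 3 says u ≠ x. Contradiction.

Unsatisfiable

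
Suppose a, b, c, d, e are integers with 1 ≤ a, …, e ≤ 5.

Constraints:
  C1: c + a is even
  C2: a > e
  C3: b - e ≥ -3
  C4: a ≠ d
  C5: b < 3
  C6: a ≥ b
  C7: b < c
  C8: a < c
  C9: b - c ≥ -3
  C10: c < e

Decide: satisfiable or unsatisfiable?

Constraints 2, 8, and 10 give a < c, c < e, e < a. Chaining: a < c < e < a, which forces a < a — impossible.

Unsatisfiable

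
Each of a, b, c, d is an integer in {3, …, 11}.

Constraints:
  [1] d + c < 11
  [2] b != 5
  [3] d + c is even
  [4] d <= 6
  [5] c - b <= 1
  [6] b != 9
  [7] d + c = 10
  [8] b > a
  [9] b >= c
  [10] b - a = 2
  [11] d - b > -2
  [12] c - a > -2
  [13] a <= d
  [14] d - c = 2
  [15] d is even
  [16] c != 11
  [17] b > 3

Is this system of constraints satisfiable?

Satisfiable

One satisfying assignment is a = 4, b = 6, c = 4, d = 6.
For the less obvious constraints — constraint 1: d + c = 10; constraint 5: c - b = -2; constraint 7: d + c = 10 — and the others hold by inspection.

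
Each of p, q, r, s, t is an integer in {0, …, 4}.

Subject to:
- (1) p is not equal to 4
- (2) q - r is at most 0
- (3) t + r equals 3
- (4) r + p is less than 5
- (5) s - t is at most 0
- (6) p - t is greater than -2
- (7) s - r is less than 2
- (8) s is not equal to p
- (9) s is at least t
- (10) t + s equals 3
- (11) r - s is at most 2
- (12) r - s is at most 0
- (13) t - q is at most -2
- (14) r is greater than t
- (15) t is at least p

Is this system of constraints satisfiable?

Constraints 2, 5, 12, and 13 give q − t ≥ 2, t − s ≥ 0, s − r ≥ 0, r − q ≥ 0.
Adding all 4 inequalities: the left sides telescope to 0, and the right sides sum to 2 + 0 + 0 + 0 = 2. So 0 ≥ 2, which is false.

Unsatisfiable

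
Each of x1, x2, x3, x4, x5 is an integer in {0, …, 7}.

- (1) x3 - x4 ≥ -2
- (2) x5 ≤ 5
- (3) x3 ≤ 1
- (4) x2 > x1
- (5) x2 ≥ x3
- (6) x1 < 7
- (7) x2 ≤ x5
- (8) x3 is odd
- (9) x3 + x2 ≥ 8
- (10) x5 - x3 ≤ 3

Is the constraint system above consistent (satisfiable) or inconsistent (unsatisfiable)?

Unsatisfiable

From constraint 3: x3 ≤ 1. From constraints 2 and 7: x2 ≤ x5 ≤ 5. Hence x3 + x2 ≤ 6. But constraint 9 requires x3 + x2 ≥ 8, and 8 > 6. Contradiction.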